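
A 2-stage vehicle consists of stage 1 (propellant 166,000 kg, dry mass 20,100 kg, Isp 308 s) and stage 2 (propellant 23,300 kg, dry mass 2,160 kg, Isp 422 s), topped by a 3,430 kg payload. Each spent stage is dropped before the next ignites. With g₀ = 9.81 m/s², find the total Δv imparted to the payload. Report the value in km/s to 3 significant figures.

Ignition mass of stage 1 = 166,000+20,100 + 23,300+2,160 + 3,430 = 214,990 kg.
Stage 1: m₀ = 214,990 kg, m_f = 214,990 − 166,000 = 48,990 kg; Δv = 308×9.81×ln(4.388) = 3021.5×1.4790 ≈ 4469 m/s.
Stage 2: m₀ = 28,890 kg, m_f = 28,890 − 23,300 = 5,590 kg; Δv = 422×9.81×ln(5.168) = 4139.8×1.6425 ≈ 6800 m/s.
Total Δv = 4469 + 6800 = 11269 m/s.

Δv ≈ 11.3 km/s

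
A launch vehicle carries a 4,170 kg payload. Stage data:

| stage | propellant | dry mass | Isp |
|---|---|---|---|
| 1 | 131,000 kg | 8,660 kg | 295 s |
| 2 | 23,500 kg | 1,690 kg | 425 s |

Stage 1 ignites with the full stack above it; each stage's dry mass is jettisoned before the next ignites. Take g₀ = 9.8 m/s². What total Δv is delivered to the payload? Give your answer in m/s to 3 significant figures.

Δv ≈ 11000 m/s

Ignition mass of stage 1 = 131,000+8,660 + 23,500+1,690 + 4,170 = 169,020 kg.
Stage 1: m₀ = 169,020 kg, m_f = 169,020 − 131,000 = 38,020 kg; Δv = 295×9.8×ln(4.446) = 2891.0×1.4919 ≈ 4313 m/s.
Stage 2: m₀ = 29,360 kg, m_f = 29,360 − 23,500 = 5,860 kg; Δv = 425×9.8×ln(5.01) = 4165.0×1.6115 ≈ 6712 m/s.
Total Δv = 4313 + 6712 = 11025 m/s.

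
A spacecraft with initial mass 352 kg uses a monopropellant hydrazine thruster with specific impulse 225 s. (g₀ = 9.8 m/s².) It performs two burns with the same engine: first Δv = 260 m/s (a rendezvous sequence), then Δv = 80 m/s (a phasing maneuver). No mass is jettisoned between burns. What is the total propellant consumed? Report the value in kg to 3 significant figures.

total propellant consumed ≈ 50.3 kg

v_e = Isp · g₀ = 225 × 9.8 = 2205.0 m/s.
After the first burn: m = 352 × exp(−260/2205.0) = 352 × 0.88877 = 312.847 kg.
After the second burn: m = 312.847 × exp(−80/2205.0) = 312.847 × 0.96437 = 301.7 kg.
Total propellant = m₀ − m_final = 352 − 301.7 = 50.3 kg.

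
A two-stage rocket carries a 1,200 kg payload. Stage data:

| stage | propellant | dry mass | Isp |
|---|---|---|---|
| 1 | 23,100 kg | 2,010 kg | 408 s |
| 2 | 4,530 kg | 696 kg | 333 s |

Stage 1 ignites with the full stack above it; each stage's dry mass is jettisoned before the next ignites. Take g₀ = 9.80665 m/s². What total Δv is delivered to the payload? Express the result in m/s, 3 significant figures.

Δv ≈ 9260 m/s

Ignition mass of stage 1 = 23,100+2,010 + 4,530+696 + 1,200 = 31,536 kg.
Stage 1: m₀ = 31,536 kg, m_f = 31,536 − 23,100 = 8,436 kg; Δv = 408×9.80665×ln(3.738) = 4001.1×1.3186 ≈ 5276 m/s.
Stage 2: m₀ = 6,426 kg, m_f = 6,426 − 4,530 = 1,896 kg; Δv = 333×9.80665×ln(3.389) = 3265.6×1.2206 ≈ 3986 m/s.
Total Δv = 5276 + 3986 = 9262 m/s.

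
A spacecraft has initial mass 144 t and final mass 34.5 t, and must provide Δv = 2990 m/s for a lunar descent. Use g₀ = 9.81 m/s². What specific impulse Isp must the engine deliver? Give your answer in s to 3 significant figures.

Isp ≈ 213 s

ln(m₀/m_f) = ln(144000/34500) = ln(4.174) = 1.4289.
v_e = Δv / ln(m₀/m_f) = 2990 / 1.4289 = 2092.6 m/s.
Isp = v_e / g₀ = 2092.6 / 9.81 = 213.3 s.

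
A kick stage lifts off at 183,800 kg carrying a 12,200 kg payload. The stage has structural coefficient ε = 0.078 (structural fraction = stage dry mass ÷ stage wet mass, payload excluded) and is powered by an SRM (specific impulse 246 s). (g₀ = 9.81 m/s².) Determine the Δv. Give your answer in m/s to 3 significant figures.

Stage wet mass = m₀ − payload = 183,800 − 12,200 = 171,600 kg.
Stage dry mass = ε × stage wet mass = 0.078 × 171,600 = 13,384.8 kg.
Burnout mass m_f = stage dry + payload = 13,384.8 + 12,200 = 25,584.8 kg.
v_e = Isp · g₀ = 246 × 9.81 = 2413.3 m/s.
Using Δv = v_e ln(m₀/m_f): Δv = v_e · ln(183,800/25,584.8) = 2413.3 × ln(7.184) = 2413.3 × 1.9718 ≈ 4759 m/s.

Δv ≈ 4760 m/s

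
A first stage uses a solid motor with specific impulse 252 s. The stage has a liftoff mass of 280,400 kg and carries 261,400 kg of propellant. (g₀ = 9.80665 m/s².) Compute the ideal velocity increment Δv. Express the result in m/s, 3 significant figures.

v_e = Isp · g₀ = 252 × 9.80665 = 2471.3 m/s.
m_f = m₀ − m_prop = 280,400 − 261,400 = 19,000 kg.
Δv = v_e · ln(m₀/m_f) = 2471.3 × ln(14.76) = 2471.3 × 2.6918 ≈ 6652.1 m/s.

Δv ≈ 6650 m/s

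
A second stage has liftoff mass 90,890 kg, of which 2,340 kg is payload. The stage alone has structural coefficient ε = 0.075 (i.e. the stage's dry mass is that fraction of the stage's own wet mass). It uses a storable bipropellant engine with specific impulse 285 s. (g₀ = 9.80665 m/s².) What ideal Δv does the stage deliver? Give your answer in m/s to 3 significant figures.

Δv ≈ 6470 m/s

Stage wet mass = m₀ − payload = 90,890 − 2,340 = 88,550 kg.
Stage dry mass = ε × stage wet mass = 0.075 × 88,550 = 6,641.25 kg.
Burnout mass m_f = stage dry + payload = 6,641.25 + 2,340 = 8,981.25 kg.
v_e = Isp · g₀ = 285 × 9.80665 = 2794.9 m/s.
From the ideal rocket equation, Δv = v_e · ln(90,890/8,981.25) = 2794.9 × ln(10.12) = 2794.9 × 2.3145 ≈ 6469 m/s.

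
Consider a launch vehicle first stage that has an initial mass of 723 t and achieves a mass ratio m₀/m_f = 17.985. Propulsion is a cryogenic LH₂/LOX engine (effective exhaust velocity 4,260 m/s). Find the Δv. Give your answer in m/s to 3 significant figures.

Δv ≈ 12300 m/s

By the Tsiolkovsky rocket equation, Δv = v_e · ln(17.985) = 4260.0 × 2.8895 ≈ 12309.4 m/s.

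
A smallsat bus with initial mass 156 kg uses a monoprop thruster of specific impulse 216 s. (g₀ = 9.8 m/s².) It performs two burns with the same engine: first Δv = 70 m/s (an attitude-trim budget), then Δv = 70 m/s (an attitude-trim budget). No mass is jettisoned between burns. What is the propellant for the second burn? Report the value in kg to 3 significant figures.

propellant for the second burn ≈ 4.91 kg

v_e = Isp · g₀ = 216 × 9.8 = 2116.8 m/s.
After the first burn: m = 156 × exp(−70/2116.8) = 156 × 0.96747 = 150.925 kg.
After the second burn: m = 150.925 × exp(−70/2116.8) = 150.925 × 0.96747 = 146.015 kg.
Second-burn propellant = 150.925 − 146.015 = 4.91 kg.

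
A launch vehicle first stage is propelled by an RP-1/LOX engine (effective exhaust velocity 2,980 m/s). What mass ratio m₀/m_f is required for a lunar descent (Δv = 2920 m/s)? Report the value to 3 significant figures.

mass ratio ≈ 2.66

Using Δv = v_e ln(m₀/m_f): m₀/m_f = exp(Δv / v_e) = exp(2920 / 2980.0) = exp(0.9799) = 2.6641.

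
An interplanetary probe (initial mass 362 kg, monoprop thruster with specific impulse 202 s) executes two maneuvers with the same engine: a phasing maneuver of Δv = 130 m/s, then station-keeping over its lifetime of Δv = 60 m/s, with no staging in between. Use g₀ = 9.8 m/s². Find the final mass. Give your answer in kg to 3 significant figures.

v_e = Isp · g₀ = 202 × 9.8 = 1979.6 m/s.
After the first burn: m = 362 × exp(−130/1979.6) = 362 × 0.93644 = 338.991 kg.
After the second burn: m = 338.991 × exp(−60/1979.6) = 338.991 × 0.97015 = 328.872 kg.

final mass ≈ 329 kg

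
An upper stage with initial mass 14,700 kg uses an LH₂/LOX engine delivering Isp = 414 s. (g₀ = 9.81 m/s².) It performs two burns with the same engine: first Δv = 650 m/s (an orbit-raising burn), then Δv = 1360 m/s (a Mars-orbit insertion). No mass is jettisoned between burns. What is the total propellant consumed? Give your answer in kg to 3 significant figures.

v_e = Isp · g₀ = 414 × 9.81 = 4061.3 m/s.
After the first burn: m = 14700 × exp(−650/4061.3) = 14700 × 0.85210 = 12,525.9 kg.
After the second burn: m = 12,525.9 × exp(−1360/4061.3) = 12,525.9 × 0.71543 = 8,961.4 kg.
Total propellant = m₀ − m_final = 14700 − 8,961.4 = 5,738.6 kg.

total propellant consumed ≈ 5740 kg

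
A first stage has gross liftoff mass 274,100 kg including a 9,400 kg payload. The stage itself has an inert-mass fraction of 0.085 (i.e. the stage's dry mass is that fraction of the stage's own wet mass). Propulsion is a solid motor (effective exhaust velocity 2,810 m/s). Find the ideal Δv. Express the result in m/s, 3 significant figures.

Δv ≈ 6040 m/s

Stage wet mass = m₀ − payload = 274,100 − 9,400 = 264,700 kg.
Stage dry mass = ε × stage wet mass = 0.085 × 264,700 = 22,499.5 kg.
Burnout mass m_f = stage dry + payload = 22,499.5 + 9,400 = 31,899.5 kg.
Rocket equation: Δv = v_e · ln(274,100/31,899.5) = 2810.0 × ln(8.593) = 2810.0 × 2.1509 ≈ 6044 m/s.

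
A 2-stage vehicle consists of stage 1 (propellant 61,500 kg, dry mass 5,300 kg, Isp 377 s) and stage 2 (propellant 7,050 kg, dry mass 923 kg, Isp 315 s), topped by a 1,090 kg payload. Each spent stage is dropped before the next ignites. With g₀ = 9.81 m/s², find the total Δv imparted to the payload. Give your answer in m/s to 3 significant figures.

Ignition mass of stage 1 = 61,500+5,300 + 7,050+923 + 1,090 = 75,863 kg.
Stage 1: m₀ = 75,863 kg, m_f = 75,863 − 61,500 = 14,363 kg; Δv = 377×9.81×ln(5.282) = 3698.4×1.6643 ≈ 6155 m/s.
Stage 2: m₀ = 9,063 kg, m_f = 9,063 − 7,050 = 2,013 kg; Δv = 315×9.81×ln(4.502) = 3090.2×1.5046 ≈ 4649 m/s.
Total Δv = 6155 + 4649 = 10804 m/s.

Δv ≈ 10800 m/s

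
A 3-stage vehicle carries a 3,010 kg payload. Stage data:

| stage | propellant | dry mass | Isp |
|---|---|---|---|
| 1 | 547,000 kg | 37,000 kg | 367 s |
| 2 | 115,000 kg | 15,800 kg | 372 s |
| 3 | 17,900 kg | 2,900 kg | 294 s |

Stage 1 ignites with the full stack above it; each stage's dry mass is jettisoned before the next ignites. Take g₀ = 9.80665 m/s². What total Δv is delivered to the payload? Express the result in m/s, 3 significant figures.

Δv ≈ 13800 m/s

Ignition mass of stage 1 = 547,000+37,000 + 115,000+15,800 + 17,900+2,900 + 3,010 = 738,610 kg.
Stage 1: m₀ = 738,610 kg, m_f = 738,610 − 547,000 = 191,610 kg; Δv = 367×9.80665×ln(3.855) = 3599.0×1.3493 ≈ 4856 m/s.
Stage 2: m₀ = 154,610 kg, m_f = 154,610 − 115,000 = 39,610 kg; Δv = 372×9.80665×ln(3.903) = 3648.1×1.3618 ≈ 4968 m/s.
Stage 3: m₀ = 23,810 kg, m_f = 23,810 − 17,900 = 5,910 kg; Δv = 294×9.80665×ln(4.029) = 2883.2×1.3935 ≈ 4018 m/s.
Total Δv = 4856 + 4968 + 4018 = 13842 m/s.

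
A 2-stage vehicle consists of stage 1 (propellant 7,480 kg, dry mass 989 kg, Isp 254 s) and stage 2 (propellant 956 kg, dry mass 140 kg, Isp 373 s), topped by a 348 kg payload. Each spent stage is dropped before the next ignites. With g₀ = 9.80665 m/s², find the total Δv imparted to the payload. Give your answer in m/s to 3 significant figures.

Δv ≈ 7470 m/s

Ignition mass of stage 1 = 7,480+989 + 956+140 + 348 = 9,913 kg.
Stage 1: m₀ = 9,913 kg, m_f = 9,913 − 7,480 = 2,433 kg; Δv = 254×9.80665×ln(4.074) = 2490.9×1.4047 ≈ 3499 m/s.
Stage 2: m₀ = 1,444 kg, m_f = 1,444 − 956 = 488 kg; Δv = 373×9.80665×ln(2.959) = 3657.9×1.0849 ≈ 3968 m/s.
Total Δv = 3499 + 3968 = 7467 m/s.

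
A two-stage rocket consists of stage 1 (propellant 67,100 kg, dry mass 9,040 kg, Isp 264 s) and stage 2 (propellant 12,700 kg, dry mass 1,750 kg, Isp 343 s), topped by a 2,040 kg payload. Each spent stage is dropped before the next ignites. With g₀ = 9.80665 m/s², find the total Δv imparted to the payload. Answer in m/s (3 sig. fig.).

Δv ≈ 8280 m/s

Ignition mass of stage 1 = 67,100+9,040 + 12,700+1,750 + 2,040 = 92,630 kg.
Stage 1: m₀ = 92,630 kg, m_f = 92,630 − 67,100 = 25,530 kg; Δv = 264×9.80665×ln(3.628) = 2589.0×1.2888 ≈ 3337 m/s.
Stage 2: m₀ = 16,490 kg, m_f = 16,490 − 12,700 = 3,790 kg; Δv = 343×9.80665×ln(4.351) = 3363.7×1.4704 ≈ 4946 m/s.
Total Δv = 3337 + 4946 = 8283 m/s.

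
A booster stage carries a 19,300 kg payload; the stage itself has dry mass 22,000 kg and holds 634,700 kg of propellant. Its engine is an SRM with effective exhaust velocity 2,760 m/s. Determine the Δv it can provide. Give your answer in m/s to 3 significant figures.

m₀ = payload + dry + propellant = 19,300 + 22,000 + 634,700 = 676,000 kg.
m_f = payload + dry = 19,300 + 22,000 = 41,300 kg.
Rocket equation: Δv = v_e · ln(m₀/m_f) = 2760.0 × ln(16.37) = 2760.0 × 2.7953 ≈ 7715.1 m/s.

Δv ≈ 7720 m/s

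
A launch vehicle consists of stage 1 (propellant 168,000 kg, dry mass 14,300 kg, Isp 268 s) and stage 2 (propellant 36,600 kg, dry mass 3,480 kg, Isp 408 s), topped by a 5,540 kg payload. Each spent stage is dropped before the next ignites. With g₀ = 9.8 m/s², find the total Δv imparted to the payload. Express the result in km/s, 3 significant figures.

Δv ≈ 9.99 km/s

Ignition mass of stage 1 = 168,000+14,300 + 36,600+3,480 + 5,540 = 227,920 kg.
Stage 1: m₀ = 227,920 kg, m_f = 227,920 − 168,000 = 59,920 kg; Δv = 268×9.8×ln(3.804) = 2626.4×1.3360 ≈ 3509 m/s.
Stage 2: m₀ = 45,620 kg, m_f = 45,620 − 36,600 = 9,020 kg; Δv = 408×9.8×ln(5.058) = 3998.4×1.6209 ≈ 6481 m/s.
Total Δv = 3509 + 6481 = 9990 m/s.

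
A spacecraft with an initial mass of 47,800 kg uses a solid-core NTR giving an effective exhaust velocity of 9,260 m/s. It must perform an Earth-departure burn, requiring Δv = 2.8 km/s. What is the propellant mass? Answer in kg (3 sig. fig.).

m₀/m_f = exp(Δv / v_e) = exp(2800 / 9260.0) = exp(0.3024) = 1.3531.
m_f = 47,800 / 1.3531 = 35,326.3 kg, so propellant = m₀ − m_f = 47,800 − 35,326.3 = 12,473.7 kg.

propellant mass ≈ 12500 kg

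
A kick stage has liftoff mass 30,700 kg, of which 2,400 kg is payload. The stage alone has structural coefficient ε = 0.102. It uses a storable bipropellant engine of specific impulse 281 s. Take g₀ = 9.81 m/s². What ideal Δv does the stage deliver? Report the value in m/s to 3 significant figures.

Δv ≈ 4850 m/s

Stage wet mass = m₀ − payload = 30,700 − 2,400 = 28,300 kg.
Stage dry mass = ε × stage wet mass = 0.102 × 28,300 = 2,886.6 kg.
Burnout mass m_f = stage dry + payload = 2,886.6 + 2,400 = 5,286.6 kg.
v_e = Isp · g₀ = 281 × 9.81 = 2756.6 m/s.
Δv = v_e · ln(30,700/5,286.6) = 2756.6 × ln(5.807) = 2756.6 × 1.7591 ≈ 4849 m/s.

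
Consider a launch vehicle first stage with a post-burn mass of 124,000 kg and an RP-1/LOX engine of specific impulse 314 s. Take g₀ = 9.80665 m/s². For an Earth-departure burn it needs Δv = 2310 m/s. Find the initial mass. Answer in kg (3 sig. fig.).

v_e = Isp · g₀ = 314 × 9.80665 = 3079.3 m/s.
Using Δv = v_e ln(m₀/m_f): m₀/m_f = exp(Δv / v_e) = exp(2310 / 3079.3) = exp(0.7502) = 2.1174.
m₀ = m_f × 2.1174 = 124,000 × 2.1174 = 262,558 kg.

initial mass ≈ 263000 kg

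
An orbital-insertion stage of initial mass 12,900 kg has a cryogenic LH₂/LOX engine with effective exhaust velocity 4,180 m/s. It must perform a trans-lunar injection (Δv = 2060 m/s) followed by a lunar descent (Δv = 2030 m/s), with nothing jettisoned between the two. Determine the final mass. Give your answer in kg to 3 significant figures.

After the first burn: m = 12900 × exp(−2060/4180.0) = 12900 × 0.61090 = 7,880.61 kg.
After the second burn: m = 7,880.61 × exp(−2030/4180.0) = 7,880.61 × 0.61530 = 4,848.94 kg.

final mass ≈ 4850 kg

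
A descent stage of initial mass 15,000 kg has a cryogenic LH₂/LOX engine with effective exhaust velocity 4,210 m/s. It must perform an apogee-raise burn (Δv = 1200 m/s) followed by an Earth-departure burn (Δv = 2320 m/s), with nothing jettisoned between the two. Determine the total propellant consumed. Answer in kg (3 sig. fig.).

total propellant consumed ≈ 8500 kg

After the first burn: m = 15000 × exp(−1200/4210.0) = 15000 × 0.75199 = 11,279.9 kg.
After the second burn: m = 11,279.9 × exp(−2320/4210.0) = 11,279.9 × 0.57633 = 6,500.94 kg.
Total propellant = m₀ − m_final = 15000 − 6,500.94 = 8,499.06 kg.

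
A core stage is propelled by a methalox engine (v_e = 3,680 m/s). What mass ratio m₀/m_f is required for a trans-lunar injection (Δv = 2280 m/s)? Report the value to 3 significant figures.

Using Δv = v_e ln(m₀/m_f): m₀/m_f = exp(Δv / v_e) = exp(2280 / 3680.0) = exp(0.6196) = 1.8581.

mass ratio ≈ 1.86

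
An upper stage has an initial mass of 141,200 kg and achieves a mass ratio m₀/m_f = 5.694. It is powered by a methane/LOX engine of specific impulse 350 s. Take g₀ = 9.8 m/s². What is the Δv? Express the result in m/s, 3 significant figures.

Δv ≈ 5970 m/s

v_e = Isp · g₀ = 350 × 9.8 = 3430.0 m/s.
Δv = v_e · ln(5.694) = 3430.0 × 1.7394 ≈ 5966.2 m/s.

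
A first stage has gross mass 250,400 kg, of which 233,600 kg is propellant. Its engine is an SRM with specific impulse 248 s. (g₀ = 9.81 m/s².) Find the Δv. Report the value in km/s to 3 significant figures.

Δv ≈ 6.57 km/s

v_e = Isp · g₀ = 248 × 9.81 = 2432.9 m/s.
m_f = m₀ − m_prop = 250,400 − 233,600 = 16,800 kg.
Rocket equation: Δv = v_e · ln(m₀/m_f) = 2432.9 × ln(14.9) = 2432.9 × 2.7017 ≈ 6572.9 m/s.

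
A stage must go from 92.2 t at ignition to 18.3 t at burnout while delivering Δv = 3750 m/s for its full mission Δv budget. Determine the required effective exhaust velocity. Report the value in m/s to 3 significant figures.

ln(m₀/m_f) = ln(92200/18300) = ln(5.038) = 1.6171.
v_e = Δv / ln(m₀/m_f) = 3750 / 1.6171 = 2319.0 m/s.

v_e ≈ 2320 m/s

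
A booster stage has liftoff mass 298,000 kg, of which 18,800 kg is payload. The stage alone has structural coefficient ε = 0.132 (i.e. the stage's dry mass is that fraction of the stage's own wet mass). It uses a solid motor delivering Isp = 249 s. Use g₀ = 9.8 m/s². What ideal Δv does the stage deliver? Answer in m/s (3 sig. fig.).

Δv ≈ 4090 m/s

Stage wet mass = m₀ − payload = 298,000 − 18,800 = 279,200 kg.
Stage dry mass = ε × stage wet mass = 0.132 × 279,200 = 36,854.4 kg.
Burnout mass m_f = stage dry + payload = 36,854.4 + 18,800 = 55,654.4 kg.
v_e = Isp · g₀ = 249 × 9.8 = 2440.2 m/s.
By the Tsiolkovsky rocket equation, Δv = v_e · ln(298,000/55,654.4) = 2440.2 × ln(5.354) = 2440.2 × 1.6779 ≈ 4094 m/s.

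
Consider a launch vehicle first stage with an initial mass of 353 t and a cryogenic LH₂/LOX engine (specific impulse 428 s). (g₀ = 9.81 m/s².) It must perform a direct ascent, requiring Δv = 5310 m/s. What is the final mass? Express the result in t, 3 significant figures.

final mass ≈ 99.7 t

v_e = Isp · g₀ = 428 × 9.81 = 4198.7 m/s.
Using Δv = v_e ln(m₀/m_f): m₀/m_f = exp(Δv / v_e) = exp(5310 / 4198.7) = exp(1.2647) = 3.5420.
m_f = m₀ / 3.5420 = 353 / 3.5420 = 99.6612 t.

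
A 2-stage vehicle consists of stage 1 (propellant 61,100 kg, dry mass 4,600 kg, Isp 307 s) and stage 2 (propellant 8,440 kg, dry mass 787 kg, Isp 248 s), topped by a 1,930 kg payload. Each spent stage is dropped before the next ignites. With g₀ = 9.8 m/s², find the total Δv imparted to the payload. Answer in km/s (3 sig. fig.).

Δv ≈ 8.20 km/s

Ignition mass of stage 1 = 61,100+4,600 + 8,440+787 + 1,930 = 76,857 kg.
Stage 1: m₀ = 76,857 kg, m_f = 76,857 − 61,100 = 15,757 kg; Δv = 307×9.8×ln(4.878) = 3008.6×1.5847 ≈ 4768 m/s.
Stage 2: m₀ = 11,157 kg, m_f = 11,157 − 8,440 = 2,717 kg; Δv = 248×9.8×ln(4.106) = 2430.4×1.4125 ≈ 3433 m/s.
Total Δv = 4768 + 3433 = 8201 m/s.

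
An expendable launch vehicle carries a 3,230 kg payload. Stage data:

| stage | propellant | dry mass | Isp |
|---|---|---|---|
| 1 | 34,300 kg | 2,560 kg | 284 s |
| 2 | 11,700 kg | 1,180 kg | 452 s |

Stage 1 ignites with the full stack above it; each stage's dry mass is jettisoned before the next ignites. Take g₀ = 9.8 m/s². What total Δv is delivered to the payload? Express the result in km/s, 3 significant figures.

Ignition mass of stage 1 = 34,300+2,560 + 11,700+1,180 + 3,230 = 52,970 kg.
Stage 1: m₀ = 52,970 kg, m_f = 52,970 − 34,300 = 18,670 kg; Δv = 284×9.8×ln(2.837) = 2783.2×1.0428 ≈ 2902 m/s.
Stage 2: m₀ = 16,110 kg, m_f = 16,110 − 11,700 = 4,410 kg; Δv = 452×9.8×ln(3.653) = 4429.6×1.2956 ≈ 5739 m/s.
Total Δv = 2902 + 5739 = 8641 m/s.

Δv ≈ 8.64 km/s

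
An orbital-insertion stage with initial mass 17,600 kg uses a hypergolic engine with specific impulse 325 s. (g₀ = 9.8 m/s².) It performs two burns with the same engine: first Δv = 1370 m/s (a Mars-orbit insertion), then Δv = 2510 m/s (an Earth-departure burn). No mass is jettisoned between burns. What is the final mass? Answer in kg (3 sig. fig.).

v_e = Isp · g₀ = 325 × 9.8 = 3185.0 m/s.
After the first burn: m = 17600 × exp(−1370/3185.0) = 17600 × 0.65042 = 11,447.4 kg.
After the second burn: m = 11,447.4 × exp(−2510/3185.0) = 11,447.4 × 0.45472 = 5,205.36 kg.

final mass ≈ 5210 kg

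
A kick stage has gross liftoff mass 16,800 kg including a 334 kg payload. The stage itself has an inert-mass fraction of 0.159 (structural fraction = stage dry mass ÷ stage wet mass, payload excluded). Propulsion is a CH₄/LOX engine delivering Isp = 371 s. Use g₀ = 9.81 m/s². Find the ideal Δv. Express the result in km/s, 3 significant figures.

Δv ≈ 6.33 km/s

Stage wet mass = m₀ − payload = 16,800 − 334 = 16,466 kg.
Stage dry mass = ε × stage wet mass = 0.159 × 16,466 = 2,618.09 kg.
Burnout mass m_f = stage dry + payload = 2,618.09 + 334 = 2,952.09 kg.
v_e = Isp · g₀ = 371 × 9.81 = 3639.5 m/s.
From the ideal rocket equation, Δv = v_e · ln(16,800/2,952.09) = 3639.5 × ln(5.691) = 3639.5 × 1.7389 ≈ 6329 m/s.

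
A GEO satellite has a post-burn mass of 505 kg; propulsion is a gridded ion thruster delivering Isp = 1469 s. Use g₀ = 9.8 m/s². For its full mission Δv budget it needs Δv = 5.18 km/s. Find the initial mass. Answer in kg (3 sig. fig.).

initial mass ≈ 724 kg

v_e = Isp · g₀ = 1469 × 9.8 = 14396.2 m/s.
Using Δv = v_e ln(m₀/m_f): m₀/m_f = exp(Δv / v_e) = exp(5180 / 14396.2) = exp(0.3598) = 1.4331.
m₀ = m_f × 1.4331 = 505 × 1.4331 = 723.716 kg.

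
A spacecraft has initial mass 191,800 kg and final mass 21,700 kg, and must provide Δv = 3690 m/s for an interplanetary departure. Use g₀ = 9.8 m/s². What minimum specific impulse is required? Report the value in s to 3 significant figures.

Isp ≈ 173 s

ln(m₀/m_f) = ln(191800/21700) = ln(8.839) = 2.1791.
From the ideal rocket equation, v_e = Δv / ln(m₀/m_f) = 3690 / 2.1791 = 1693.3 m/s.
Isp = v_e / g₀ = 1693.3 / 9.8 = 172.8 s.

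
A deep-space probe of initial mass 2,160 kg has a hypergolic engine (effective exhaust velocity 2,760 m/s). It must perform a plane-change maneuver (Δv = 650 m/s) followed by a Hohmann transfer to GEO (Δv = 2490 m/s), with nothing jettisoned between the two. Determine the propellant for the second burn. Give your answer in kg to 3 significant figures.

After the first burn: m = 2160 × exp(−650/2760.0) = 2160 × 0.79017 = 1,706.77 kg.
After the second burn: m = 1,706.77 × exp(−2490/2760.0) = 1,706.77 × 0.40569 = 692.42 kg.
Second-burn propellant = 1,706.77 − 692.42 = 1,014.35 kg.

propellant for the second burn ≈ 1010 kg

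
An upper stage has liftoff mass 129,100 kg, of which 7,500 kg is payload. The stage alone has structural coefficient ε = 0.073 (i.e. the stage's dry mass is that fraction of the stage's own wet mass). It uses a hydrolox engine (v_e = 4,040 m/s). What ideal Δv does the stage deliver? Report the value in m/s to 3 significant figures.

Δv ≈ 8340 m/s

Stage wet mass = m₀ − payload = 129,100 − 7,500 = 121,600 kg.
Stage dry mass = ε × stage wet mass = 0.073 × 121,600 = 8,876.8 kg.
Burnout mass m_f = stage dry + payload = 8,876.8 + 7,500 = 16,376.8 kg.
Δv = v_e · ln(129,100/16,376.8) = 4040.0 × ln(7.883) = 4040.0 × 2.0647 ≈ 8341 m/s.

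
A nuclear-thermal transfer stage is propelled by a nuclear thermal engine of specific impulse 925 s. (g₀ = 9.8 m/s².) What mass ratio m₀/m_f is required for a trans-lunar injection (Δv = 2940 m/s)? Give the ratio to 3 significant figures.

v_e = Isp · g₀ = 925 × 9.8 = 9065.0 m/s.
From the ideal rocket equation, m₀/m_f = exp(Δv / v_e) = exp(2940 / 9065.0) = exp(0.3243) = 1.3831.

mass ratio ≈ 1.38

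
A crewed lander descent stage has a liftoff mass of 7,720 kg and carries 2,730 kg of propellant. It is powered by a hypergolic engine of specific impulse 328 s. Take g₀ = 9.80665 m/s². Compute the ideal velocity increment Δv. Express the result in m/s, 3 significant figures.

Δv ≈ 1400 m/s

v_e = Isp · g₀ = 328 × 9.80665 = 3216.6 m/s.
m_f = m₀ − m_prop = 7,720 − 2,730 = 4,990 kg.
Δv = v_e · ln(m₀/m_f) = 3216.6 × ln(1.547) = 3216.6 × 0.4364 ≈ 1403.6 m/s.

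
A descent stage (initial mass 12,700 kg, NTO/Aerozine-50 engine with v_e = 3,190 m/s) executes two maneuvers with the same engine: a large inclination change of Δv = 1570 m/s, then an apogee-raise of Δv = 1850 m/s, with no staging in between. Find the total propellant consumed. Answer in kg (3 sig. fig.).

After the first burn: m = 12700 × exp(−1570/3190.0) = 12700 × 0.61130 = 7,763.51 kg.
After the second burn: m = 7,763.51 × exp(−1850/3190.0) = 7,763.51 × 0.55993 = 4,347.02 kg.
Total propellant = m₀ − m_final = 12700 − 4,347.02 = 8,352.98 kg.

total propellant consumed ≈ 8350 kg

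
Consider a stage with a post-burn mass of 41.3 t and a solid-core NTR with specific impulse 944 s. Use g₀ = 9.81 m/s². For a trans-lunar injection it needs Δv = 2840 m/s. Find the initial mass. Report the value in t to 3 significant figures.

initial mass ≈ 56.1 t

v_e = Isp · g₀ = 944 × 9.81 = 9260.6 m/s.
m₀/m_f = exp(Δv / v_e) = exp(2840 / 9260.6) = exp(0.3067) = 1.3589.
m₀ = m_f × 1.3589 = 41.3 × 1.3589 = 56.1226 t.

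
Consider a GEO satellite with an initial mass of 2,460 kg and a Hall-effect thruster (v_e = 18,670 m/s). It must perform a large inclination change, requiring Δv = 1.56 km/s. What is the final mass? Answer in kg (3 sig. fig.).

final mass ≈ 2260 kg

m₀/m_f = exp(Δv / v_e) = exp(1560 / 18670.0) = exp(0.0836) = 1.0871.
m_f = m₀ / 1.0871 = 2,460 / 1.0871 = 2,262.9 kg.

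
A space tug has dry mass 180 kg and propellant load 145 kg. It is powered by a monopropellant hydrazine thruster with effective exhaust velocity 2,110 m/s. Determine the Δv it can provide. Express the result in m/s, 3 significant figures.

Δv ≈ 1250 m/s

m₀ = m_dry + m_prop = 180 + 145 = 325 kg.
Δv = v_e · ln(m₀/m_f) = 2110.0 × ln(1.806) = 2110.0 × 0.5909 ≈ 1246.7 m/s.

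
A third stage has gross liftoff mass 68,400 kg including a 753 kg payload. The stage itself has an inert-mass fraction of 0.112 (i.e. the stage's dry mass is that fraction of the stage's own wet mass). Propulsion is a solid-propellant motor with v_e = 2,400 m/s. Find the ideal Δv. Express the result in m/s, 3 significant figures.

Δv ≈ 5050 m/s

Stage wet mass = m₀ − payload = 68,400 − 753 = 67,647 kg.
Stage dry mass = ε × stage wet mass = 0.112 × 67,647 = 7,576.46 kg.
Burnout mass m_f = stage dry + payload = 7,576.46 + 753 = 8,329.46 kg.
Δv = v_e · ln(68,400/8,329.46) = 2400.0 × ln(8.212) = 2400.0 × 2.1056 ≈ 5053 m/s.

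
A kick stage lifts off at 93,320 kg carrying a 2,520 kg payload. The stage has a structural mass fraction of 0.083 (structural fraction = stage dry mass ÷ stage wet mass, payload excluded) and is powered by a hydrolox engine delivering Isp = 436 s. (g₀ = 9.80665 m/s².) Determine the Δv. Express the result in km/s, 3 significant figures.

Δv ≈ 9.53 km/s

Stage wet mass = m₀ − payload = 93,320 − 2,520 = 90,800 kg.
Stage dry mass = ε × stage wet mass = 0.083 × 90,800 = 7,536.4 kg.
Burnout mass m_f = stage dry + payload = 7,536.4 + 2,520 = 10,056.4 kg.
v_e = Isp · g₀ = 436 × 9.80665 = 4275.7 m/s.
Using Δv = v_e ln(m₀/m_f): Δv = v_e · ln(93,320/10,056.4) = 4275.7 × ln(9.28) = 4275.7 × 2.2278 ≈ 9526 m/s.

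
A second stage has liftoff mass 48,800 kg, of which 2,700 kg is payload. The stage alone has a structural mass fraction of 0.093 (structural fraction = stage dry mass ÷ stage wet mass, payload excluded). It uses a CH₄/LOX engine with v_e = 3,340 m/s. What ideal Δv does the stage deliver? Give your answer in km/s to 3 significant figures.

Δv ≈ 6.49 km/s

Stage wet mass = m₀ − payload = 48,800 − 2,700 = 46,100 kg.
Stage dry mass = ε × stage wet mass = 0.093 × 46,100 = 4,287.3 kg.
Burnout mass m_f = stage dry + payload = 4,287.3 + 2,700 = 6,987.3 kg.
Δv = v_e · ln(48,800/6,987.3) = 3340.0 × ln(6.984) = 3340.0 × 1.9436 ≈ 6492 m/s.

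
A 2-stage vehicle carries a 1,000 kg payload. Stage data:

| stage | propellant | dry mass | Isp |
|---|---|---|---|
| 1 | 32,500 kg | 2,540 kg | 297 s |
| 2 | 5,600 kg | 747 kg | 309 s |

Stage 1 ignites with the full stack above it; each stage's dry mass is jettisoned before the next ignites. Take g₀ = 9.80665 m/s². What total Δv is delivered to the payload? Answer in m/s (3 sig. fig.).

Δv ≈ 8590 m/s

Ignition mass of stage 1 = 32,500+2,540 + 5,600+747 + 1,000 = 42,387 kg.
Stage 1: m₀ = 42,387 kg, m_f = 42,387 − 32,500 = 9,887 kg; Δv = 297×9.80665×ln(4.287) = 2912.6×1.4556 ≈ 4240 m/s.
Stage 2: m₀ = 7,347 kg, m_f = 7,347 − 5,600 = 1,747 kg; Δv = 309×9.80665×ln(4.205) = 3030.3×1.4364 ≈ 4353 m/s.
Total Δv = 4240 + 4353 = 8593 m/s.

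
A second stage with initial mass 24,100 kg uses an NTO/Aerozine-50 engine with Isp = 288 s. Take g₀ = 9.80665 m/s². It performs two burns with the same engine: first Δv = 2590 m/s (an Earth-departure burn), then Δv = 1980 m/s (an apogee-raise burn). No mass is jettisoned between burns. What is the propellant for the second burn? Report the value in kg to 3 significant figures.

v_e = Isp · g₀ = 288 × 9.80665 = 2824.3 m/s.
After the first burn: m = 24100 × exp(−2590/2824.3) = 24100 × 0.39970 = 9,632.77 kg.
After the second burn: m = 9,632.77 × exp(−1980/2824.3) = 9,632.77 × 0.49606 = 4,778.43 kg.
Second-burn propellant = 9,632.77 − 4,778.43 = 4,854.34 kg.

propellant for the second burn ≈ 4850 kg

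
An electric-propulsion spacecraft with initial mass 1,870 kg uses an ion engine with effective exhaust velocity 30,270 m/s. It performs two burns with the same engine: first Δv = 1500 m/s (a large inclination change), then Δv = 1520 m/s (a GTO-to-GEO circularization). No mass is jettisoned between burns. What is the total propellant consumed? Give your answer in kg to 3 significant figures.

total propellant consumed ≈ 178 kg

After the first burn: m = 1870 × exp(−1500/30270.0) = 1870 × 0.95165 = 1,779.59 kg.
After the second burn: m = 1,779.59 × exp(−1520/30270.0) = 1,779.59 × 0.95103 = 1,692.44 kg.
Total propellant = m₀ − m_final = 1870 − 1,692.44 = 177.56 kg.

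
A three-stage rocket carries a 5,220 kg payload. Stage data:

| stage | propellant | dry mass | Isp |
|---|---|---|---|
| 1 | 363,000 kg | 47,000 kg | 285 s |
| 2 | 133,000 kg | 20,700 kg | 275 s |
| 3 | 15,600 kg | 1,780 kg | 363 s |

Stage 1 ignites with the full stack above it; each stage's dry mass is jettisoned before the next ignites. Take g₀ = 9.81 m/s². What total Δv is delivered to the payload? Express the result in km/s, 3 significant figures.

Ignition mass of stage 1 = 363,000+47,000 + 133,000+20,700 + 15,600+1,780 + 5,220 = 586,300 kg.
Stage 1: m₀ = 586,300 kg, m_f = 586,300 − 363,000 = 223,300 kg; Δv = 285×9.81×ln(2.626) = 2795.9×0.9653 ≈ 2699 m/s.
Stage 2: m₀ = 176,300 kg, m_f = 176,300 − 133,000 = 43,300 kg; Δv = 275×9.81×ln(4.072) = 2697.8×1.4040 ≈ 3788 m/s.
Stage 3: m₀ = 22,600 kg, m_f = 22,600 − 15,600 = 7,000 kg; Δv = 363×9.81×ln(3.229) = 3561.0×1.1720 ≈ 4174 m/s.
Total Δv = 2699 + 3788 + 4174 = 10661 m/s.

Δv ≈ 10.7 km/s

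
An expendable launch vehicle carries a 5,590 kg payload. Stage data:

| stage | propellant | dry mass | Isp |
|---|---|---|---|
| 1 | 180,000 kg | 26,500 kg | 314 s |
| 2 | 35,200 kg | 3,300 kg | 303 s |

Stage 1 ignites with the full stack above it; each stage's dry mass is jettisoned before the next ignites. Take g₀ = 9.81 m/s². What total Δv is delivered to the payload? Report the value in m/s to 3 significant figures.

Ignition mass of stage 1 = 180,000+26,500 + 35,200+3,300 + 5,590 = 250,590 kg.
Stage 1: m₀ = 250,590 kg, m_f = 250,590 − 180,000 = 70,590 kg; Δv = 314×9.81×ln(3.55) = 3080.3×1.2669 ≈ 3903 m/s.
Stage 2: m₀ = 44,090 kg, m_f = 44,090 − 35,200 = 8,890 kg; Δv = 303×9.81×ln(4.96) = 2972.4×1.6013 ≈ 4760 m/s.
Total Δv = 3903 + 4760 = 8663 m/s.

Δv ≈ 8660 m/s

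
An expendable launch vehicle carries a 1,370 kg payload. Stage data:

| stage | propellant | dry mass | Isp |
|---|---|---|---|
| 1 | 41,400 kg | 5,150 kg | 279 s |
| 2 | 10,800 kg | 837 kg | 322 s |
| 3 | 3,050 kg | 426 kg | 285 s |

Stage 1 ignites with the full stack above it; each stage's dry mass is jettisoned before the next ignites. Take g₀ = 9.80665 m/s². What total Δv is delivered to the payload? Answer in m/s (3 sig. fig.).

Ignition mass of stage 1 = 41,400+5,150 + 10,800+837 + 3,050+426 + 1,370 = 63,033 kg.
Stage 1: m₀ = 63,033 kg, m_f = 63,033 − 41,400 = 21,633 kg; Δv = 279×9.80665×ln(2.914) = 2736.1×1.0694 ≈ 2926 m/s.
Stage 2: m₀ = 16,483 kg, m_f = 16,483 − 10,800 = 5,683 kg; Δv = 322×9.80665×ln(2.9) = 3157.7×1.0649 ≈ 3363 m/s.
Stage 3: m₀ = 4,846 kg, m_f = 4,846 − 3,050 = 1,796 kg; Δv = 285×9.80665×ln(2.698) = 2794.9×0.9926 ≈ 2774 m/s.
Total Δv = 2926 + 3363 + 2774 = 9063 m/s.

Δv ≈ 9060 m/s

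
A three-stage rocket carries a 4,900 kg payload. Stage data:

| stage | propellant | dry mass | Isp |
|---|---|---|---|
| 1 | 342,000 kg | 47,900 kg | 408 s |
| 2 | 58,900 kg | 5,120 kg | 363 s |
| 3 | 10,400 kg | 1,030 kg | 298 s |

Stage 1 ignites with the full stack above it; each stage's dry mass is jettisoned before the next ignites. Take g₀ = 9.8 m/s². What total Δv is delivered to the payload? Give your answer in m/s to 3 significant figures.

Ignition mass of stage 1 = 342,000+47,900 + 58,900+5,120 + 10,400+1,030 + 4,900 = 470,250 kg.
Stage 1: m₀ = 470,250 kg, m_f = 470,250 − 342,000 = 128,250 kg; Δv = 408×9.8×ln(3.667) = 3998.4×1.2993 ≈ 5195 m/s.
Stage 2: m₀ = 80,350 kg, m_f = 80,350 − 58,900 = 21,450 kg; Δv = 363×9.8×ln(3.746) = 3557.4×1.3207 ≈ 4698 m/s.
Stage 3: m₀ = 16,330 kg, m_f = 16,330 − 10,400 = 5,930 kg; Δv = 298×9.8×ln(2.754) = 2920.4×1.0130 ≈ 2958 m/s.
Total Δv = 5195 + 4698 + 2958 = 12851 m/s.

Δv ≈ 12900 m/s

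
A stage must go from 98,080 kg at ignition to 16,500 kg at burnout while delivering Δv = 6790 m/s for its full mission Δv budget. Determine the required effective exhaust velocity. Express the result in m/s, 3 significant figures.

v_e ≈ 3810 m/s

ln(m₀/m_f) = ln(98080/16500) = ln(5.944) = 1.7824.
v_e = Δv / ln(m₀/m_f) = 6790 / 1.7824 = 3809.4 m/s.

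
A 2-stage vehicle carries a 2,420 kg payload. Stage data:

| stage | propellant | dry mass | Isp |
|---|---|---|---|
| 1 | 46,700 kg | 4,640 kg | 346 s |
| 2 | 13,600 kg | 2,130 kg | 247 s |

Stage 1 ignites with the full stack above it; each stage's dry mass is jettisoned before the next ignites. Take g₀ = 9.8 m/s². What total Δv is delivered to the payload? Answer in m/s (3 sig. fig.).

Δv ≈ 7130 m/s

Ignition mass of stage 1 = 46,700+4,640 + 13,600+2,130 + 2,420 = 69,490 kg.
Stage 1: m₀ = 69,490 kg, m_f = 69,490 − 46,700 = 22,790 kg; Δv = 346×9.8×ln(3.049) = 3390.8×1.1149 ≈ 3780 m/s.
Stage 2: m₀ = 18,150 kg, m_f = 18,150 − 13,600 = 4,550 kg; Δv = 247×9.8×ln(3.989) = 2420.6×1.3835 ≈ 3349 m/s.
Total Δv = 3780 + 3349 = 7129 m/s.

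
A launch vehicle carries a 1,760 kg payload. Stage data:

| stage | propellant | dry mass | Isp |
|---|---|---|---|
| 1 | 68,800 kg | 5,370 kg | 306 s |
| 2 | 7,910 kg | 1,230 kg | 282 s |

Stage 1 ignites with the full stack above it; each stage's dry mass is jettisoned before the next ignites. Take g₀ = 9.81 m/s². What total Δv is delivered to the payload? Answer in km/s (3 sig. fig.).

Ignition mass of stage 1 = 68,800+5,370 + 7,910+1,230 + 1,760 = 85,070 kg.
Stage 1: m₀ = 85,070 kg, m_f = 85,070 − 68,800 = 16,270 kg; Δv = 306×9.81×ln(5.229) = 3001.9×1.6542 ≈ 4966 m/s.
Stage 2: m₀ = 10,900 kg, m_f = 10,900 − 7,910 = 2,990 kg; Δv = 282×9.81×ln(3.645) = 2766.4×1.2935 ≈ 3578 m/s.
Total Δv = 4966 + 3578 = 8544 m/s.

Δv ≈ 8.54 km/s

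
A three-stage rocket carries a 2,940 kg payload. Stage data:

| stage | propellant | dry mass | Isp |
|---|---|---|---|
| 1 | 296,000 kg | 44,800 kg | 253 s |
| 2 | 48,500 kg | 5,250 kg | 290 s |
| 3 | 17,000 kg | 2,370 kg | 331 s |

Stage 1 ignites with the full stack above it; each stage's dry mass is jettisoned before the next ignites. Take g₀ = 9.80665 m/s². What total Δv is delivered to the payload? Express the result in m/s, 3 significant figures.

Δv ≈ 10600 m/s

Ignition mass of stage 1 = 296,000+44,800 + 48,500+5,250 + 17,000+2,370 + 2,940 = 416,860 kg.
Stage 1: m₀ = 416,860 kg, m_f = 416,860 − 296,000 = 120,860 kg; Δv = 253×9.80665×ln(3.449) = 2481.1×1.2381 ≈ 3072 m/s.
Stage 2: m₀ = 76,060 kg, m_f = 76,060 − 48,500 = 27,560 kg; Δv = 290×9.80665×ln(2.76) = 2843.9×1.0152 ≈ 2887 m/s.
Stage 3: m₀ = 22,310 kg, m_f = 22,310 − 17,000 = 5,310 kg; Δv = 331×9.80665×ln(4.202) = 3246.0×1.4354 ≈ 4659 m/s.
Total Δv = 3072 + 2887 + 4659 = 10618 m/s.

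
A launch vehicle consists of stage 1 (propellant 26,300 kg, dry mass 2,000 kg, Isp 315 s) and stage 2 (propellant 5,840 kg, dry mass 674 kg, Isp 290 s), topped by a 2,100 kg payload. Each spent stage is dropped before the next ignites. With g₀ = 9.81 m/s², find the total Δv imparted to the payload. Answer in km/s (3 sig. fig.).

Δv ≈ 7.08 km/s

Ignition mass of stage 1 = 26,300+2,000 + 5,840+674 + 2,100 = 36,914 kg.
Stage 1: m₀ = 36,914 kg, m_f = 36,914 − 26,300 = 10,614 kg; Δv = 315×9.81×ln(3.478) = 3090.2×1.2464 ≈ 3852 m/s.
Stage 2: m₀ = 8,614 kg, m_f = 8,614 − 5,840 = 2,774 kg; Δv = 290×9.81×ln(3.105) = 2844.9×1.1331 ≈ 3224 m/s.
Total Δv = 3852 + 3224 = 7076 m/s.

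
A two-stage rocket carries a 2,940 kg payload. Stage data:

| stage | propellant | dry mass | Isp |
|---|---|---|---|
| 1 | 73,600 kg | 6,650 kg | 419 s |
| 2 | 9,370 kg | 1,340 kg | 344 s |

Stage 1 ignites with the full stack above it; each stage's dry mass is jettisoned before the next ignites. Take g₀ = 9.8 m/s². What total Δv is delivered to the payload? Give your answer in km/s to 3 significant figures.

Ignition mass of stage 1 = 73,600+6,650 + 9,370+1,340 + 2,940 = 93,900 kg.
Stage 1: m₀ = 93,900 kg, m_f = 93,900 − 73,600 = 20,300 kg; Δv = 419×9.8×ln(4.626) = 4106.2×1.5316 ≈ 6289 m/s.
Stage 2: m₀ = 13,650 kg, m_f = 13,650 − 9,370 = 4,280 kg; Δv = 344×9.8×ln(3.189) = 3371.2×1.1598 ≈ 3910 m/s.
Total Δv = 6289 + 3910 = 10199 m/s.

Δv ≈ 10.2 km/s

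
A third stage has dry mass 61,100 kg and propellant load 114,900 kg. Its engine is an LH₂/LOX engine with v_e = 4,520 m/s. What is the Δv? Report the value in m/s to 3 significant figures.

Δv ≈ 4780 m/s

m₀ = m_dry + m_prop = 61,100 + 114,900 = 176,000 kg.
Using Δv = v_e ln(m₀/m_f): Δv = v_e · ln(m₀/m_f) = 4520.0 × ln(2.881) = 4520.0 × 1.0580 ≈ 4782.0 m/s.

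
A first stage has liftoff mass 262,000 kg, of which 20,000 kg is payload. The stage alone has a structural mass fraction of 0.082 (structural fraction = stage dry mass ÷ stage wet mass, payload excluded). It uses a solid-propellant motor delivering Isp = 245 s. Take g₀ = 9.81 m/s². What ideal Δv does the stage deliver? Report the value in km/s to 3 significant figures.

Stage wet mass = m₀ − payload = 262,000 − 20,000 = 242,000 kg.
Stage dry mass = ε × stage wet mass = 0.082 × 242,000 = 19,844 kg.
Burnout mass m_f = stage dry + payload = 19,844 + 20,000 = 39,844 kg.
v_e = Isp · g₀ = 245 × 9.81 = 2403.5 m/s.
Δv = v_e · ln(262,000/39,844) = 2403.5 × ln(6.576) = 2403.5 × 1.8834 ≈ 4527 m/s.

Δv ≈ 4.53 km/s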